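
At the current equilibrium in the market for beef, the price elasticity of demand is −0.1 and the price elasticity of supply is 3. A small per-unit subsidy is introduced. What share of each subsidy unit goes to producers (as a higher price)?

Producer share = 1/31

For a small subsidy around the equilibrium, the benefit split depends on the relative slopes, which at a point are proportional to the elasticities.
Buyer share = εs/(εs + |εd|) = 3/(3 + 0.1) = 30/31; seller share = |εd|/(εs + |εd|) = 1/31.
So producers capture 1/31 of the subsidy.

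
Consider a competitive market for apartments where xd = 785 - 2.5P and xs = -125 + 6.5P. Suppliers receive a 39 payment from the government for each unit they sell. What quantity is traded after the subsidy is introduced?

Pre-subsidy: 785 - 2.5P = -125 + 6.5P gives P* = 910/9, x* = 4790/9.
With the subsidy, sellers receive Ps = Pb + 39 for each unit, where Pb is the price buyers pay.
Supply in terms of Pb becomes xs = -125 + 6.5(Pb + 39) = 128.5 + 6.5Pb. Setting this equal to demand: 785 - 2.5Pb = 128.5 + 6.5Pb, so Pb = 1313/18.
Sellers receive Ps = 1313/18 + 39 = 2015/18; x' = 785 − 2.5·(1313/18) = 21695/36.

x' = 21695/36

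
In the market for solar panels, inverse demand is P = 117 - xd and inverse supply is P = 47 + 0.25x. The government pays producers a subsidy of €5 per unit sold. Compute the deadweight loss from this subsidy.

Deadweight loss = €10

Pre-subsidy: 117 - x = 47 + 0.25x gives x* = 56 and P* = 61.
With the subsidy, sellers receive Ps = Pb + 5 for each unit, where Pb is the price buyers pay.
On the curves, Pb = 117 - x and Ps = 47 + 0.25x; the wedge Ps − Pb = 5 gives 47 + 0.25x − (117 - x) = 5, so x' = 60.
Then Pb = 117 − 1·60 = 57 and Ps = 47 + 0.25·60 = 62.
The subsidy expands output by 60 − 56 = 4 past the efficient level; on those units the gap between marginal cost and willingness to pay runs from 0 up to 5.
DWL = ½ × 5 × 4 = 10.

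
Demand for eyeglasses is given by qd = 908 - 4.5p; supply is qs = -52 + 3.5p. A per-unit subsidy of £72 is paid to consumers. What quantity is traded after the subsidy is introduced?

Pre-subsidy: 908 - 4.5p = -52 + 3.5p gives p* = 120, q* = 368.
With the rebate, buyers effectively pay pb = ps − 72, where ps is the price sellers receive.
Demand in terms of ps becomes qd = 908 − 4.5(ps − 72) = 1232 - 4.5ps. Setting this equal to supply: 1232 - 4.5ps = -52 + 3.5ps, so ps = 160.5.
Buyers pay pb = 160.5 − 72 = 88.5; q' = -52 + 3.5·160.5 = 509.75.

q' = 509.75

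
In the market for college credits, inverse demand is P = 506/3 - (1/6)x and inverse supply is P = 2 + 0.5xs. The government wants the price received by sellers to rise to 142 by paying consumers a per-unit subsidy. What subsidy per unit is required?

At a seller price of 142, quantity supplied is -4 + 2·142 = 280.
Buyers absorb 280 only when they pay Pb = 506/3 − (1/6)·280 = 122.
s = Ps − Pb = 142 − 122 = 20.

Required subsidy s = 20 per unit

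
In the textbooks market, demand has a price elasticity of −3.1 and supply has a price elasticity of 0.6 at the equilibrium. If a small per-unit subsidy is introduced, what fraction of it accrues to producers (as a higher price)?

For a small subsidy around the equilibrium, the benefit split depends on the relative slopes, which at a point are proportional to the elasticities.
Buyer share = εs/(εs + |εd|) = 0.6/(0.6 + 3.1) = 6/37; seller share = |εd|/(εs + |εd|) = 31/37.
So producers capture 31/37 of the subsidy.

Producer share = 31/37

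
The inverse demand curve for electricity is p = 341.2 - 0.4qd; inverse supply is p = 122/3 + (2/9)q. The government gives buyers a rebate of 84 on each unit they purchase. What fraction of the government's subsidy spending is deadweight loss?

Pre-subsidy: 341.2 - 0.4q = 122/3 + (2/9)q gives q* = 483 and p* = 148.
With the rebate, buyers effectively pay pb = ps − 84, where ps is the price sellers receive.
On the curves, pb = 341.2 - 0.4q and ps = 122/3 + (2/9)q; the wedge ps − pb = 84 gives 122/3 + (2/9)q − (341.2 - 0.4q) = 84, so q' = 618.
Then pb = 341.2 − 0.4·618 = 94 and ps = 122/3 + (2/9)·618 = 178.
ΔCS = ½(483 + 618)(148 − 94) = 29727; ΔPS = ½(483 + 618)(178 − 148) = 16515.
Government spending = 84 × 618 = 51912.
DWL = ½ × 84 × (618 − 483) = 5670; fraction = 5670 / 51912 = 45/412.

DWL / government spending = 45/412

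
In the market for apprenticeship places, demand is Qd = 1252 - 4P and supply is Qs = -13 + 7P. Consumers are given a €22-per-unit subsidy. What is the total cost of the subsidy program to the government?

Government cost = €18656

Pre-subsidy: 1252 - 4P = -13 + 7P gives P* = 115, Q* = 792.
With the rebate, buyers effectively pay Pb = Ps − 22, where Ps is the price sellers receive.
Demand in terms of Ps becomes Qd = 1252 − 4(Ps − 22) = 1340 - 4Ps. Setting this equal to supply: 1340 - 4Ps = -13 + 7Ps, so Ps = 123.
Buyers pay Pb = 123 − 22 = 101; Q' = -13 + 7·123 = 848.
Government outlay = subsidy × quantity = 22 × 848 = 18656.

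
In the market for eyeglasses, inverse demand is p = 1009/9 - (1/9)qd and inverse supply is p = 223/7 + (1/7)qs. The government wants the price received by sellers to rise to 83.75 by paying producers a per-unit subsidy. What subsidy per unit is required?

At a seller price of 83.75, quantity supplied is -223 + 7·83.75 = 363.25.
Buyers absorb 363.25 only when they pay pb = 1009/9 − (1/9)·363.25 = 71.75.
s = ps − pb = 83.75 − 71.75 = 12.

Required subsidy s = 12 per unit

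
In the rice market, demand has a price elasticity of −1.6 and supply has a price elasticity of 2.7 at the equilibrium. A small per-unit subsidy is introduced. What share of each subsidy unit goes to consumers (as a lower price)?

Consumer share = 27/43

For a small subsidy around the equilibrium, the benefit split depends on the relative slopes, which at a point are proportional to the elasticities.
Buyer share = εs/(εs + |εd|) = 2.7/(2.7 + 1.6) = 27/43; seller share = |εd|/(εs + |εd|) = 16/43.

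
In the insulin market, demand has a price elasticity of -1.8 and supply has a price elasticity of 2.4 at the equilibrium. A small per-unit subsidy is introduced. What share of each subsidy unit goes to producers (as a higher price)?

Producer share = 3/7

For a small subsidy around the equilibrium, the benefit split depends on the relative slopes, which at a point are proportional to the elasticities.
Buyer share = εs/(εs + |εd|) = 2.4/(2.4 + 1.8) = 4/7; seller share = |εd|/(εs + |εd|) = 3/7.
So producers capture 3/7 of the subsidy.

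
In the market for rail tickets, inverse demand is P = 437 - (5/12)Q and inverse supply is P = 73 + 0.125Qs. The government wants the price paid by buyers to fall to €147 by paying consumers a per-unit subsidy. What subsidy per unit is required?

Required subsidy s = €13 per unit

At a buyer price of 147, quantity demanded is 1048.8 − 2.4·147 = 696.
Sellers supply 696 only when they receive Ps = 73 + 0.125·696 = 160.
s = Ps − Pb = 160 − 147 = 13.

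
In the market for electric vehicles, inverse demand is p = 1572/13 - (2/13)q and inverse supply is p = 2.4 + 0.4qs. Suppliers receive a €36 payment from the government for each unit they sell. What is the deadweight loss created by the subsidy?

Pre-subsidy: 1572/13 - (2/13)q = 2.4 + 0.4q gives q* = 214 and p* = 88.
With the subsidy, sellers receive ps = pb + 36 for each unit, where pb is the price buyers pay.
On the curves, pb = 1572/13 - (2/13)q and ps = 2.4 + 0.4q; the wedge ps − pb = 36 gives 2.4 + 0.4q − (1572/13 - (2/13)q) = 36, so q' = 279.
Then pb = 1572/13 − (2/13)·279 = 78 and ps = 2.4 + 0.4·279 = 114.
The subsidy expands output by 279 − 214 = 65 past the efficient level; on those units the gap between marginal cost and willingness to pay runs from 0 up to 36.
DWL = ½ × 36 × 65 = 1170.

Deadweight loss = €1170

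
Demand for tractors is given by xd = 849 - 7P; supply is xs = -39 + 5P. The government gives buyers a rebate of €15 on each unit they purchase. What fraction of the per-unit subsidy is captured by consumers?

Pre-subsidy: 849 - 7P = -39 + 5P gives P* = 74, x* = 331.
With the rebate, buyers effectively pay Pb = Ps − 15, where Ps is the price sellers receive.
Demand in terms of Ps becomes xd = 849 − 7(Ps − 15) = 954 - 7Ps. Setting this equal to supply: 954 - 7Ps = -39 + 5Ps, so Ps = 82.75.
Buyers pay Pb = 82.75 − 15 = 67.75; x' = -39 + 5·82.75 = 374.75.
Buyers' price falls by P* − Pb = 74 − 67.75 = 6.25; sellers' price rises by Ps − P* = 82.75 − 74 = 8.75.
So consumers capture 6.25/15 = 5/12 of each unit of subsidy.

Consumer share = 5/12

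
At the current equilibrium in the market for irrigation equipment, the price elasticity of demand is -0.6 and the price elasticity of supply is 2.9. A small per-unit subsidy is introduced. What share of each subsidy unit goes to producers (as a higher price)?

Producer share = 6/35

For a small subsidy around the equilibrium, the benefit split depends on the relative slopes, which at a point are proportional to the elasticities.
Buyer share = εs/(εs + |εd|) = 2.9/(2.9 + 0.6) = 29/35; seller share = |εd|/(εs + |εd|) = 6/35.
So producers capture 6/35 of the subsidy.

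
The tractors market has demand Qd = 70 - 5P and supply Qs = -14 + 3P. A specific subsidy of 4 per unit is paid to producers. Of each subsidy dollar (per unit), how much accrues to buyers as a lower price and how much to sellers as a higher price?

Buyers gain 1.5 per unit; sellers gain 2.5 per unit

Pre-subsidy: 70 - 5P = -14 + 3P gives P* = 10.5, Q* = 17.5.
With the subsidy, sellers receive Ps = Pb + 4 for each unit, where Pb is the price buyers pay.
Supply in terms of Pb becomes Qs = -14 + 3(Pb + 4) = -2 + 3Pb. Setting this equal to demand: 70 - 5Pb = -2 + 3Pb, so Pb = 9.
Sellers receive Ps = 9 + 4 = 13; Q' = 70 − 5·9 = 25.
Buyers' price falls by P* − Pb = 10.5 − 9 = 1.5; sellers' price rises by Ps − P* = 13 − 10.5 = 2.5.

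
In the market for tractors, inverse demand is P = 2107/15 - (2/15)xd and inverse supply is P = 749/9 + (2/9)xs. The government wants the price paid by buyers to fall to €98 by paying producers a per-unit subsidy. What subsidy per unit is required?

Required subsidy s = €56 per unit

At a buyer price of 98, quantity demanded is 1053.5 − 7.5·98 = 318.5.
Sellers supply 318.5 only when they receive Ps = 749/9 + (2/9)·318.5 = 154.
s = Ps − Pb = 154 − 98 = 56.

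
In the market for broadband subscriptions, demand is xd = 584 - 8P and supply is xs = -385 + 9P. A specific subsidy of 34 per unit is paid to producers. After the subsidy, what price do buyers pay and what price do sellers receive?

Pre-subsidy: 584 - 8P = -385 + 9P gives P* = 57, x* = 128.
With the subsidy, sellers receive Ps = Pb + 34 for each unit, where Pb is the price buyers pay.
Supply in terms of Pb becomes xs = -385 + 9(Pb + 34) = -79 + 9Pb. Setting this equal to demand: 584 - 8Pb = -79 + 9Pb, so Pb = 39.
Sellers receive Ps = 39 + 34 = 73; x' = 584 − 8·39 = 272.

Buyers pay 39; sellers receive 73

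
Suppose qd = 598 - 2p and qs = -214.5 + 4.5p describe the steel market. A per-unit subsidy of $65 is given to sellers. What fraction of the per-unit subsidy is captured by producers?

Pre-subsidy: 598 - 2p = -214.5 + 4.5p gives p* = 125, q* = 348.
With the subsidy, sellers receive ps = pb + 65 for each unit, where pb is the price buyers pay.
Supply in terms of pb becomes qs = -214.5 + 4.5(pb + 65) = 78 + 4.5pb. Setting this equal to demand: 598 - 2pb = 78 + 4.5pb, so pb = 80.
Sellers receive ps = 80 + 65 = 145; q' = 598 − 2·80 = 438.
Buyers' price falls by p* − pb = 125 − 80 = 45; sellers' price rises by ps − p* = 145 − 125 = 20.
So producers capture 20/65 = 4/13 of each unit of subsidy.

Producer share = 4/13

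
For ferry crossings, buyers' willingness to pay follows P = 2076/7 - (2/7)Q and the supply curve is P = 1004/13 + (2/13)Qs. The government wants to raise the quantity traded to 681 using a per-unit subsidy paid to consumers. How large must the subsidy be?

Required subsidy s = 80 per unit

At Q = 681, from the demand curve buyers pay Pb = 2076/7 − (2/7)·681 = 102; from the supply curve sellers need Ps = 1004/13 + (2/13)·681 = 182.
The subsidy must fill the gap: s = Ps − Pb = 182 − 102 = 80.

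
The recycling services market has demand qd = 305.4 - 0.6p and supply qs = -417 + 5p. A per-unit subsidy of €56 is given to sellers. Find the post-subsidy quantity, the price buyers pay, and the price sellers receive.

q' = 258; buyers pay €79; sellers receive €135

Pre-subsidy: 305.4 - 0.6p = -417 + 5p gives p* = 129, q* = 228.
With the subsidy, sellers receive ps = pb + 56 for each unit, where pb is the price buyers pay.
Supply in terms of pb becomes qs = -417 + 5(pb + 56) = -137 + 5pb. Setting this equal to demand: 305.4 - 0.6pb = -137 + 5pb, so pb = 79.
Sellers receive ps = 79 + 56 = 135; q' = 305.4 − 0.6·79 = 258.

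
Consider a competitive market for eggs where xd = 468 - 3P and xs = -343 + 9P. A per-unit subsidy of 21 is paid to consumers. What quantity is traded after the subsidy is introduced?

Pre-subsidy: 468 - 3P = -343 + 9P gives P* = 811/12, x* = 265.25.
With the rebate, buyers effectively pay Pb = Ps − 21, where Ps is the price sellers receive.
Demand in terms of Ps becomes xd = 468 − 3(Ps − 21) = 531 - 3Ps. Setting this equal to supply: 531 - 3Ps = -343 + 9Ps, so Ps = 437/6.
Buyers pay Pb = 437/6 − 21 = 311/6; x' = -343 + 9·(437/6) = 312.5.

x' = 312.5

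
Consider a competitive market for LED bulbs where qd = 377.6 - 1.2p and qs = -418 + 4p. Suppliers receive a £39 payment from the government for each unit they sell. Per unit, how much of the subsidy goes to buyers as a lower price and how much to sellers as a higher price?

Buyers gain £30 per unit; sellers gain £9 per unit

Pre-subsidy: 377.6 - 1.2p = -418 + 4p gives p* = 153, q* = 194.
With the subsidy, sellers receive ps = pb + 39 for each unit, where pb is the price buyers pay.
Supply in terms of pb becomes qs = -418 + 4(pb + 39) = -262 + 4pb. Setting this equal to demand: 377.6 - 1.2pb = -262 + 4pb, so pb = 123.
Sellers receive ps = 123 + 39 = 162; q' = 377.6 − 1.2·123 = 230.
Buyers' price falls by p* − pb = 153 − 123 = 30; sellers' price rises by ps − p* = 162 − 153 = 9.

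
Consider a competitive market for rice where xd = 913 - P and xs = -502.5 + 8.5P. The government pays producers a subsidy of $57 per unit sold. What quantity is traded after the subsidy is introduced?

x' = 815

Pre-subsidy: 913 - P = -502.5 + 8.5P gives P* = 149, x* = 764.
With the subsidy, sellers receive Ps = Pb + 57 for each unit, where Pb is the price buyers pay.
Supply in terms of Pb becomes xs = -502.5 + 8.5(Pb + 57) = -18 + 8.5Pb. Setting this equal to demand: 913 - Pb = -18 + 8.5Pb, so Pb = 98.
Sellers receive Ps = 98 + 57 = 155; x' = 913 − 1·98 = 815.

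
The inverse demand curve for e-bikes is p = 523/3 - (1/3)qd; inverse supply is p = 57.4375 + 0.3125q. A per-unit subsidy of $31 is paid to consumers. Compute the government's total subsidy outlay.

Government cost = $7099

Pre-subsidy: 523/3 - (1/3)q = 57.4375 + 0.3125q gives q* = 181 and p* = 114.
With the rebate, buyers effectively pay pb = ps − 31, where ps is the price sellers receive.
On the curves, pb = 523/3 - (1/3)q and ps = 57.4375 + 0.3125q; the wedge ps − pb = 31 gives 57.4375 + 0.3125q − (523/3 - (1/3)q) = 31, so q' = 229.
Then pb = 523/3 − (1/3)·229 = 98 and ps = 57.4375 + 0.3125·229 = 129.
Government outlay = subsidy × quantity = 31 × 229 = 7099.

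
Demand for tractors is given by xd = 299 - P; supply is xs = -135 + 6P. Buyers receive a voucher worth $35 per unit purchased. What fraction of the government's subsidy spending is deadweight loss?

Pre-subsidy: 299 - P = -135 + 6P gives P* = 62, x* = 237.
With the rebate, buyers effectively pay Pb = Ps − 35, where Ps is the price sellers receive.
Demand in terms of Ps becomes xd = 299 − 1(Ps − 35) = 334 - Ps. Setting this equal to supply: 334 - Ps = -135 + 6Ps, so Ps = 67.
Buyers pay Pb = 67 − 35 = 32; x' = -135 + 6·67 = 267.
ΔCS = ½(237 + 267)(62 − 32) = 7560; ΔPS = ½(237 + 267)(67 − 62) = 1260.
Government spending = 35 × 267 = 9345.
DWL = ½ × 35 × (267 − 237) = 525; fraction = 525 / 9345 = 5/89.

DWL / government spending = 5/89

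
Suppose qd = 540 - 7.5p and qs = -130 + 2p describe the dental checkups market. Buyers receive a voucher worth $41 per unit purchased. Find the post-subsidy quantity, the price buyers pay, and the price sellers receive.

Pre-subsidy: 540 - 7.5p = -130 + 2p gives p* = 1340/19, q* = 210/19.
With the rebate, buyers effectively pay pb = ps − 41, where ps is the price sellers receive.
Demand in terms of ps becomes qd = 540 − 7.5(ps − 41) = 847.5 - 7.5ps. Setting this equal to supply: 847.5 - 7.5ps = -130 + 2ps, so ps = 1955/19.
Buyers pay pb = 1955/19 − 41 = 1176/19; q' = -130 + 2·(1955/19) = 1440/19.

q' = 1440/19; buyers pay 1176/19; sellers receive 1955/19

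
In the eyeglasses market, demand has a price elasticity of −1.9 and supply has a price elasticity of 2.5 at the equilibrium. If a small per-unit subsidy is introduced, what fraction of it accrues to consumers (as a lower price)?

For a small subsidy around the equilibrium, the benefit split depends on the relative slopes, which at a point are proportional to the elasticities.
Buyer share = εs/(εs + |εd|) = 2.5/(2.5 + 1.9) = 25/44; seller share = |εd|/(εs + |εd|) = 19/44.

Consumer share = 25/44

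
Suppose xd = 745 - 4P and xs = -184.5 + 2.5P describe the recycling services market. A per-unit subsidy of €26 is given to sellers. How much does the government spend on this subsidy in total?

Government cost = €5538

Pre-subsidy: 745 - 4P = -184.5 + 2.5P gives P* = 143, x* = 173.
With the subsidy, sellers receive Ps = Pb + 26 for each unit, where Pb is the price buyers pay.
Supply in terms of Pb becomes xs = -184.5 + 2.5(Pb + 26) = -119.5 + 2.5Pb. Setting this equal to demand: 745 - 4Pb = -119.5 + 2.5Pb, so Pb = 133.
Sellers receive Ps = 133 + 26 = 159; x' = 745 − 4·133 = 213.
Government outlay = subsidy × quantity = 26 × 213 = 5538.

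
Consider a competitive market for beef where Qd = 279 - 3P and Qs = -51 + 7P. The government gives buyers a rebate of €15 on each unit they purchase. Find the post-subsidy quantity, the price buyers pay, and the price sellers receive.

Q' = 211.5; buyers pay €22.5; sellers receive €37.5

Pre-subsidy: 279 - 3P = -51 + 7P gives P* = 33, Q* = 180.
With the rebate, buyers effectively pay Pb = Ps − 15, where Ps is the price sellers receive.
Demand in terms of Ps becomes Qd = 279 − 3(Ps − 15) = 324 - 3Ps. Setting this equal to supply: 324 - 3Ps = -51 + 7Ps, so Ps = 37.5.
Buyers pay Pb = 37.5 − 15 = 22.5; Q' = -51 + 7·37.5 = 211.5.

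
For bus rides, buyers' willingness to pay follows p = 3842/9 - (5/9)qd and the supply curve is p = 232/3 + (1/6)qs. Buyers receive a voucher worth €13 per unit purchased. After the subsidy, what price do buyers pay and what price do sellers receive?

Pre-subsidy: 3842/9 - (5/9)q = 232/3 + (1/6)q gives q* = 484 and p* = 158.
With the rebate, buyers effectively pay pb = ps − 13, where ps is the price sellers receive.
On the curves, pb = 3842/9 - (5/9)q and ps = 232/3 + (1/6)q; the wedge ps − pb = 13 gives 232/3 + (1/6)q − (3842/9 - (5/9)q) = 13, so q' = 502.
Then pb = 3842/9 − (5/9)·502 = 148 and ps = 232/3 + (1/6)·502 = 161.

Buyers pay €148; sellers receive €161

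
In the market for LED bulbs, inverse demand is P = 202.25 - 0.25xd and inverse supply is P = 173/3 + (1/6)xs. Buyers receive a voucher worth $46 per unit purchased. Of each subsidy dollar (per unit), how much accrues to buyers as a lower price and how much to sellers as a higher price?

Pre-subsidy: 202.25 - 0.25x = 173/3 + (1/6)x gives x* = 347 and P* = 115.5.
With the rebate, buyers effectively pay Pb = Ps − 46, where Ps is the price sellers receive.
On the curves, Pb = 202.25 - 0.25x and Ps = 173/3 + (1/6)x; the wedge Ps − Pb = 46 gives 173/3 + (1/6)x − (202.25 - 0.25x) = 46, so x' = 457.4.
Then Pb = 202.25 − 0.25·457.4 = 87.9 and Ps = 173/3 + (1/6)·457.4 = 133.9.
Buyers' price falls by P* − Pb = 115.5 − 87.9 = 27.6; sellers' price rises by Ps − P* = 133.9 − 115.5 = 18.4.

Buyers gain $27.6 per unit; sellers gain $18.4 per unit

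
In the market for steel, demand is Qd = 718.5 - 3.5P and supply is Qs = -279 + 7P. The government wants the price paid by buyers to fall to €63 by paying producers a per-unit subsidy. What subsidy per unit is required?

Required subsidy s = €48 per unit

At a buyer price of 63, quantity demanded is 718.5 − 3.5·63 = 498.
Sellers supply 498 only when they receive Ps with -279 + 7·Ps = 498, i.e. Ps = 111.
s = Ps − Pb = 111 − 63 = 48.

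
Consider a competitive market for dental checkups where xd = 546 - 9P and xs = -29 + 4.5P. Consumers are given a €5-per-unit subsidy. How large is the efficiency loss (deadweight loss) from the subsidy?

Deadweight loss = €37.5

Pre-subsidy: 546 - 9P = -29 + 4.5P gives P* = 1150/27, x* = 488/3.
With the rebate, buyers effectively pay Pb = Ps − 5, where Ps is the price sellers receive.
Demand in terms of Ps becomes xd = 546 − 9(Ps − 5) = 591 - 9Ps. Setting this equal to supply: 591 - 9Ps = -29 + 4.5Ps, so Ps = 1240/27.
Buyers pay Pb = 1240/27 − 5 = 1105/27; x' = -29 + 4.5·(1240/27) = 533/3.
The subsidy expands output by 533/3 − 488/3 = 15 past the efficient level; on those units the gap between marginal cost and willingness to pay runs from 0 up to 5.
DWL = ½ × 5 × 15 = 37.5.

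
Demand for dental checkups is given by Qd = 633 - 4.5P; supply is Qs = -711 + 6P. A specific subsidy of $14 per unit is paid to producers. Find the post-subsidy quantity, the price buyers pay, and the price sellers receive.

Pre-subsidy: 633 - 4.5P = -711 + 6P gives P* = 128, Q* = 57.
With the subsidy, sellers receive Ps = Pb + 14 for each unit, where Pb is the price buyers pay.
Supply in terms of Pb becomes Qs = -711 + 6(Pb + 14) = -627 + 6Pb. Setting this equal to demand: 633 - 4.5Pb = -627 + 6Pb, so Pb = 120.
Sellers receive Ps = 120 + 14 = 134; Q' = 633 − 4.5·120 = 93.

Q' = 93; buyers pay $120; sellers receive $134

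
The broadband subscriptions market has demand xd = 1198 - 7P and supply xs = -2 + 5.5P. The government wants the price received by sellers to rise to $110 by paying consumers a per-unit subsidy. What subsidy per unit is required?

Required subsidy s = $25 per unit

At a seller price of 110, quantity supplied is -2 + 5.5·110 = 603.
Buyers absorb 603 only when they pay Pb with 1198 − 7·Pb = 603, i.e. Pb = 85.
s = Ps − Pb = 110 − 85 = 25.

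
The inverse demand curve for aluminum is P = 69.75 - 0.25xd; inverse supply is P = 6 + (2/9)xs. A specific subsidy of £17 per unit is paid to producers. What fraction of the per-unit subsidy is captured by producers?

Producer share = 8/17

Pre-subsidy: 69.75 - 0.25x = 6 + (2/9)x gives x* = 135 and P* = 36.
With the subsidy, sellers receive Ps = Pb + 17 for each unit, where Pb is the price buyers pay.
On the curves, Pb = 69.75 - 0.25x and Ps = 6 + (2/9)x; the wedge Ps − Pb = 17 gives 6 + (2/9)x − (69.75 - 0.25x) = 17, so x' = 171.
Then Pb = 69.75 − 0.25·171 = 27 and Ps = 6 + (2/9)·171 = 44.
Buyers' price falls by P* − Pb = 36 − 27 = 9; sellers' price rises by Ps − P* = 44 − 36 = 8.
So producers capture 8/17 = 8/17 of each unit of subsidy.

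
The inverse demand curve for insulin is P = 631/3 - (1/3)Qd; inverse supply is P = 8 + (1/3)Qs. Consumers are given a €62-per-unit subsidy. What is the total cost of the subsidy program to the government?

Pre-subsidy: 631/3 - (1/3)Q = 8 + (1/3)Q gives Q* = 303.5 and P* = 655/6.
With the rebate, buyers effectively pay Pb = Ps − 62, where Ps is the price sellers receive.
On the curves, Pb = 631/3 - (1/3)Q and Ps = 8 + (1/3)Q; the wedge Ps − Pb = 62 gives 8 + (1/3)Q − (631/3 - (1/3)Q) = 62, so Q' = 396.5.
Then Pb = 631/3 − (1/3)·396.5 = 469/6 and Ps = 8 + (1/3)·396.5 = 841/6.
Government outlay = subsidy × quantity = 62 × 396.5 = 24583.

Government cost = €24583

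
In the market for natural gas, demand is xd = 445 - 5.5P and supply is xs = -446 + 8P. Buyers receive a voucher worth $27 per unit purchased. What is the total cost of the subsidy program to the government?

Pre-subsidy: 445 - 5.5P = -446 + 8P gives P* = 66, x* = 82.
With the rebate, buyers effectively pay Pb = Ps − 27, where Ps is the price sellers receive.
Demand in terms of Ps becomes xd = 445 − 5.5(Ps − 27) = 593.5 - 5.5Ps. Setting this equal to supply: 593.5 - 5.5Ps = -446 + 8Ps, so Ps = 77.
Buyers pay Pb = 77 − 27 = 50; x' = -446 + 8·77 = 170.
Government outlay = subsidy × quantity = 27 × 170 = 4590.

Government cost = $4590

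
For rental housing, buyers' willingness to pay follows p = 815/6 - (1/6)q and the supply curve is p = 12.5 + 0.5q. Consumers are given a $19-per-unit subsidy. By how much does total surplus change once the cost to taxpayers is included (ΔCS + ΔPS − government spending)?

Net change in total surplus = -$270.75

Pre-subsidy: 815/6 - (1/6)q = 12.5 + 0.5q gives q* = 185 and p* = 105.
With the rebate, buyers effectively pay pb = ps − 19, where ps is the price sellers receive.
On the curves, pb = 815/6 - (1/6)q and ps = 12.5 + 0.5q; the wedge ps − pb = 19 gives 12.5 + 0.5q − (815/6 - (1/6)q) = 19, so q' = 213.5.
Then pb = 815/6 − (1/6)·213.5 = 100.25 and ps = 12.5 + 0.5·213.5 = 119.25.
ΔCS = ½(185 + 213.5)(105 − 100.25) = 946.4375; ΔPS = ½(185 + 213.5)(119.25 − 105) = 2839.3125.
Government spending = 19 × 213.5 = 4056.5.
Net change = 946.4375 + 2839.3125 − 4056.5 = -270.75. The loss equals the DWL triangle ½·19·28.5.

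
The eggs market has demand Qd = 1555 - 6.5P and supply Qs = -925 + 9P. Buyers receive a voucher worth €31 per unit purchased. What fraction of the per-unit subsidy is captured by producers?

Producer share = 13/31

Pre-subsidy: 1555 - 6.5P = -925 + 9P gives P* = 160, Q* = 515.
With the rebate, buyers effectively pay Pb = Ps − 31, where Ps is the price sellers receive.
Demand in terms of Ps becomes Qd = 1555 − 6.5(Ps − 31) = 1756.5 - 6.5Ps. Setting this equal to supply: 1756.5 - 6.5Ps = -925 + 9Ps, so Ps = 173.
Buyers pay Pb = 173 − 31 = 142; Q' = -925 + 9·173 = 632.
Buyers' price falls by P* − Pb = 160 − 142 = 18; sellers' price rises by Ps − P* = 173 − 160 = 13.
So producers capture 13/31 = 13/31 of each unit of subsidy.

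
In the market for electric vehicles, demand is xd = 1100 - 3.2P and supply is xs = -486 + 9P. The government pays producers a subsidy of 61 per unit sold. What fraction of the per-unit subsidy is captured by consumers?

Pre-subsidy: 1100 - 3.2P = -486 + 9P gives P* = 130, x* = 684.
With the subsidy, sellers receive Ps = Pb + 61 for each unit, where Pb is the price buyers pay.
Supply in terms of Pb becomes xs = -486 + 9(Pb + 61) = 63 + 9Pb. Setting this equal to demand: 1100 - 3.2Pb = 63 + 9Pb, so Pb = 85.
Sellers receive Ps = 85 + 61 = 146; x' = 1100 − 3.2·85 = 828.
Buyers' price falls by P* − Pb = 130 − 85 = 45; sellers' price rises by Ps − P* = 146 − 130 = 16.
So consumers capture 45/61 = 45/61 of each unit of subsidy.

Consumer share = 45/61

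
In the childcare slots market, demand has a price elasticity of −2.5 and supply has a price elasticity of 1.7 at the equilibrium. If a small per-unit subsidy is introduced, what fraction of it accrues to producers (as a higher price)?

For a small subsidy around the equilibrium, the benefit split depends on the relative slopes, which at a point are proportional to the elasticities.
Buyer share = εs/(εs + |εd|) = 1.7/(1.7 + 2.5) = 17/42; seller share = |εd|/(εs + |εd|) = 25/42.
So producers capture 25/42 of the subsidy.

Producer share = 25/42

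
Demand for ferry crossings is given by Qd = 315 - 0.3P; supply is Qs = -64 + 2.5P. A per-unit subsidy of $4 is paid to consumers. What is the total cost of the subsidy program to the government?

Pre-subsidy: 315 - 0.3P = -64 + 2.5P gives P* = 1895/14, Q* = 7683/28.
With the rebate, buyers effectively pay Pb = Ps − 4, where Ps is the price sellers receive.
Demand in terms of Ps becomes Qd = 315 − 0.3(Ps − 4) = 316.2 - 0.3Ps. Setting this equal to supply: 316.2 - 0.3Ps = -64 + 2.5Ps, so Ps = 1901/14.
Buyers pay Pb = 1901/14 − 4 = 1845/14; Q' = -64 + 2.5·(1901/14) = 7713/28.
Government outlay = subsidy × quantity = 4 × 7713/28 = 7713/7.

Government cost = 7713/7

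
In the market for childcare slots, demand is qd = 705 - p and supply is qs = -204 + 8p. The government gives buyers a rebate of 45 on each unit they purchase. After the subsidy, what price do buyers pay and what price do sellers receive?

Pre-subsidy: 705 - p = -204 + 8p gives p* = 101, q* = 604.
With the rebate, buyers effectively pay pb = ps − 45, where ps is the price sellers receive.
Demand in terms of ps becomes qd = 705 − 1(ps − 45) = 750 - ps. Setting this equal to supply: 750 - ps = -204 + 8ps, so ps = 106.
Buyers pay pb = 106 − 45 = 61; q' = -204 + 8·106 = 644.

Buyers pay 61; sellers receive 106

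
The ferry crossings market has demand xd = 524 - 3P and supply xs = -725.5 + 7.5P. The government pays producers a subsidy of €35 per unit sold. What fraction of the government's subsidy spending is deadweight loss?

DWL / government spending = 75/484

Pre-subsidy: 524 - 3P = -725.5 + 7.5P gives P* = 119, x* = 167.
With the subsidy, sellers receive Ps = Pb + 35 for each unit, where Pb is the price buyers pay.
Supply in terms of Pb becomes xs = -725.5 + 7.5(Pb + 35) = -463 + 7.5Pb. Setting this equal to demand: 524 - 3Pb = -463 + 7.5Pb, so Pb = 94.
Sellers receive Ps = 94 + 35 = 129; x' = 524 − 3·94 = 242.
ΔCS = ½(167 + 242)(119 − 94) = 5112.5; ΔPS = ½(167 + 242)(129 − 119) = 2045.
Government spending = 35 × 242 = 8470.
DWL = ½ × 35 × (242 − 167) = 1312.5; fraction = 1312.5 / 8470 = 75/484.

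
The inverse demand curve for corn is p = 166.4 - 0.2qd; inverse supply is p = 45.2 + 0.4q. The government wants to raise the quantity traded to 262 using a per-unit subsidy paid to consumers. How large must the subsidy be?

At q = 262, from the demand curve buyers pay pb = 166.4 − 0.2·262 = 114; from the supply curve sellers need ps = 45.2 + 0.4·262 = 150.
The subsidy must fill the gap: s = ps − pb = 150 − 114 = 36.

Required subsidy s = 36 per unit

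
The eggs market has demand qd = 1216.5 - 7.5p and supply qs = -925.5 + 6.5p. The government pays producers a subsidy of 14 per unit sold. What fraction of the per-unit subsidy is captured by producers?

Producer share = 15/28

Pre-subsidy: 1216.5 - 7.5p = -925.5 + 6.5p gives p* = 153, q* = 69.
With the subsidy, sellers receive ps = pb + 14 for each unit, where pb is the price buyers pay.
Supply in terms of pb becomes qs = -925.5 + 6.5(pb + 14) = -834.5 + 6.5pb. Setting this equal to demand: 1216.5 - 7.5pb = -834.5 + 6.5pb, so pb = 146.5.
Sellers receive ps = 146.5 + 14 = 160.5; q' = 1216.5 − 7.5·146.5 = 117.75.
Buyers' price falls by p* − pb = 153 − 146.5 = 6.5; sellers' price rises by ps − p* = 160.5 − 153 = 7.5.
So producers capture 7.5/14 = 15/28 of each unit of subsidy.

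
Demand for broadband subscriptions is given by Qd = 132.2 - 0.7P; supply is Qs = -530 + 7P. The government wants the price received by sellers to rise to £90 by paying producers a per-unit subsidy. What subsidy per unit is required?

At a seller price of 90, quantity supplied is -530 + 7·90 = 100.
Buyers absorb 100 only when they pay Pb with 132.2 − 0.7·Pb = 100, i.e. Pb = 46.
s = Ps − Pb = 90 − 46 = 44.

Required subsidy s = £44 per unit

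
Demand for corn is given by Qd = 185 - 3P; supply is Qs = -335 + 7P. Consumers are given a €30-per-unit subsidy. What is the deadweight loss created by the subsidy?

Deadweight loss = €945

Pre-subsidy: 185 - 3P = -335 + 7P gives P* = 52, Q* = 29.
With the rebate, buyers effectively pay Pb = Ps − 30, where Ps is the price sellers receive.
Demand in terms of Ps becomes Qd = 185 − 3(Ps − 30) = 275 - 3Ps. Setting this equal to supply: 275 - 3Ps = -335 + 7Ps, so Ps = 61.
Buyers pay Pb = 61 − 30 = 31; Q' = -335 + 7·61 = 92.
The subsidy expands output by 92 − 29 = 63 past the efficient level; on those units the gap between marginal cost and willingness to pay runs from 0 up to 30.
DWL = ½ × 30 × 63 = 945.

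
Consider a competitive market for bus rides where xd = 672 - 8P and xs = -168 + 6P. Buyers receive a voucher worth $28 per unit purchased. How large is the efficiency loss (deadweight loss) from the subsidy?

Deadweight loss = $1344

Pre-subsidy: 672 - 8P = -168 + 6P gives P* = 60, x* = 192.
With the rebate, buyers effectively pay Pb = Ps − 28, where Ps is the price sellers receive.
Demand in terms of Ps becomes xd = 672 − 8(Ps − 28) = 896 - 8Ps. Setting this equal to supply: 896 - 8Ps = -168 + 6Ps, so Ps = 76.
Buyers pay Pb = 76 − 28 = 48; x' = -168 + 6·76 = 288.
The subsidy expands output by 288 − 192 = 96 past the efficient level; on those units the gap between marginal cost and willingness to pay runs from 0 up to 28.
DWL = ½ × 28 × 96 = 1344.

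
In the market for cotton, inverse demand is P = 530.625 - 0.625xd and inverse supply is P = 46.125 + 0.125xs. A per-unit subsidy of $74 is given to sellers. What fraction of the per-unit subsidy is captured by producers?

Producer share = 1/6

Pre-subsidy: 530.625 - 0.625x = 46.125 + 0.125x gives x* = 646 and P* = 126.875.
With the subsidy, sellers receive Ps = Pb + 74 for each unit, where Pb is the price buyers pay.
On the curves, Pb = 530.625 - 0.625x and Ps = 46.125 + 0.125x; the wedge Ps − Pb = 74 gives 46.125 + 0.125x − (530.625 - 0.625x) = 74, so x' = 2234/3.
Then Pb = 530.625 − 0.625·(2234/3) = 1565/24 and Ps = 46.125 + 0.125·(2234/3) = 3341/24.
Buyers' price falls by P* − Pb = 126.875 − 1565/24 = 185/3; sellers' price rises by Ps − P* = 3341/24 − 126.875 = 37/3.
So producers capture (37/3)/74 = 1/6 of each unit of subsidy.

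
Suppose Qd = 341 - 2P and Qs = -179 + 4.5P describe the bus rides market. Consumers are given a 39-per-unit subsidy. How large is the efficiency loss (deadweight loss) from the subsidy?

Pre-subsidy: 341 - 2P = -179 + 4.5P gives P* = 80, Q* = 181.
With the rebate, buyers effectively pay Pb = Ps − 39, where Ps is the price sellers receive.
Demand in terms of Ps becomes Qd = 341 − 2(Ps − 39) = 419 - 2Ps. Setting this equal to supply: 419 - 2Ps = -179 + 4.5Ps, so Ps = 92.
Buyers pay Pb = 92 − 39 = 53; Q' = -179 + 4.5·92 = 235.
The subsidy expands output by 235 − 181 = 54 past the efficient level; on those units the gap between marginal cost and willingness to pay runs from 0 up to 39.
DWL = ½ × 39 × 54 = 1053.

Deadweight loss = 1053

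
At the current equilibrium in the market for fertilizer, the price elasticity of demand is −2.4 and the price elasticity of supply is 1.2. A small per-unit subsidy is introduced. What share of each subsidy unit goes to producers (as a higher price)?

For a small subsidy around the equilibrium, the benefit split depends on the relative slopes, which at a point are proportional to the elasticities.
Buyer share = εs/(εs + |εd|) = 1.2/(1.2 + 2.4) = 1/3; seller share = |εd|/(εs + |εd|) = 2/3.
So producers capture 2/3 of the subsidy.

Producer share = 2/3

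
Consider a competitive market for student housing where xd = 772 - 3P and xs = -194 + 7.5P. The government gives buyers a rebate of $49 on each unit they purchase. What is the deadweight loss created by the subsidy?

Deadweight loss = $2572.5

Pre-subsidy: 772 - 3P = -194 + 7.5P gives P* = 92, x* = 496.
With the rebate, buyers effectively pay Pb = Ps − 49, where Ps is the price sellers receive.
Demand in terms of Ps becomes xd = 772 − 3(Ps − 49) = 919 - 3Ps. Setting this equal to supply: 919 - 3Ps = -194 + 7.5Ps, so Ps = 106.
Buyers pay Pb = 106 − 49 = 57; x' = -194 + 7.5·106 = 601.
The subsidy expands output by 601 − 496 = 105 past the efficient level; on those units the gap between marginal cost and willingness to pay runs from 0 up to 49.
DWL = ½ × 49 × 105 = 2572.5.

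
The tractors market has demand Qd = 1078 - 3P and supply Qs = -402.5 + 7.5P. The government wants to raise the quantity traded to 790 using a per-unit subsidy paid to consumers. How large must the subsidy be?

At Q = 790, invert demand for the buyer price: Pb = (1078 − 790)/3 = 96; invert supply for the seller price: Ps = (790 − (-402.5))/7.5 = 159.
The subsidy must fill the gap: s = Ps − Pb = 159 − 96 = 63.

Required subsidy s = 63 per unit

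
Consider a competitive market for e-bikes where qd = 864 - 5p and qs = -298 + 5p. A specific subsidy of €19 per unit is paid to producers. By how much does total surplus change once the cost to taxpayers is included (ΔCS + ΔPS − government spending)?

Pre-subsidy: 864 - 5p = -298 + 5p gives p* = 116.2, q* = 283.
With the subsidy, sellers receive ps = pb + 19 for each unit, where pb is the price buyers pay.
Supply in terms of pb becomes qs = -298 + 5(pb + 19) = -203 + 5pb. Setting this equal to demand: 864 - 5pb = -203 + 5pb, so pb = 106.7.
Sellers receive ps = 106.7 + 19 = 125.7; q' = 864 − 5·106.7 = 330.5.
ΔCS = ½(283 + 330.5)(116.2 − 106.7) = 2914.125; ΔPS = ½(283 + 330.5)(125.7 − 116.2) = 2914.125.
Government spending = 19 × 330.5 = 6279.5.
Net change = 2914.125 + 2914.125 − 6279.5 = -451.25. The loss equals the DWL triangle ½·19·47.5.

Net change in total surplus = -€451.25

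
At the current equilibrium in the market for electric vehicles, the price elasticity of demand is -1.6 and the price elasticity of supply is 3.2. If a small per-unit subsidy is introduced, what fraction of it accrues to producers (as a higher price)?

Producer share = 1/3

For a small subsidy around the equilibrium, the benefit split depends on the relative slopes, which at a point are proportional to the elasticities.
Buyer share = εs/(εs + |εd|) = 3.2/(3.2 + 1.6) = 2/3; seller share = |εd|/(εs + |εd|) = 1/3.
So producers capture 1/3 of the subsidy.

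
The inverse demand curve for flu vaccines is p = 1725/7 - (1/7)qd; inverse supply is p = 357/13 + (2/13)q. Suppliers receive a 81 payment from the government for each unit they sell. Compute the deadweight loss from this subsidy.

Deadweight loss = 11056.5

Pre-subsidy: 1725/7 - (1/7)q = 357/13 + (2/13)q gives q* = 738 and p* = 141.
With the subsidy, sellers receive ps = pb + 81 for each unit, where pb is the price buyers pay.
On the curves, pb = 1725/7 - (1/7)q and ps = 357/13 + (2/13)q; the wedge ps − pb = 81 gives 357/13 + (2/13)q − (1725/7 - (1/7)q) = 81, so q' = 1011.
Then pb = 1725/7 − (1/7)·1011 = 102 and ps = 357/13 + (2/13)·1011 = 183.
The subsidy expands output by 1011 − 738 = 273 past the efficient level; on those units the gap between marginal cost and willingness to pay runs from 0 up to 81.
DWL = ½ × 81 × 273 = 11056.5.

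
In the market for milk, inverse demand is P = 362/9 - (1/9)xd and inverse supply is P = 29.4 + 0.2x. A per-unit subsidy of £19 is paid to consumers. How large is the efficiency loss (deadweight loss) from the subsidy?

Pre-subsidy: 362/9 - (1/9)x = 29.4 + 0.2x gives x* = 487/14 and P* = 509/14.
With the rebate, buyers effectively pay Pb = Ps − 19, where Ps is the price sellers receive.
On the curves, Pb = 362/9 - (1/9)x and Ps = 29.4 + 0.2x; the wedge Ps − Pb = 19 gives 29.4 + 0.2x − (362/9 - (1/9)x) = 19, so x' = 671/7.
Then Pb = 362/9 − (1/9)·(671/7) = 207/7 and Ps = 29.4 + 0.2·(671/7) = 340/7.
The subsidy expands output by 671/7 − 487/14 = 855/14 past the efficient level; on those units the gap between marginal cost and willingness to pay runs from 0 up to 19.
DWL = ½ × 19 × 855/14 = 16245/28.

Deadweight loss = 16245/28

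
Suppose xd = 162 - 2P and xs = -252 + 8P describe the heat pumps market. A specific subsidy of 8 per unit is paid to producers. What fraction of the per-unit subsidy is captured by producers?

Pre-subsidy: 162 - 2P = -252 + 8P gives P* = 41.4, x* = 79.2.
With the subsidy, sellers receive Ps = Pb + 8 for each unit, where Pb is the price buyers pay.
Supply in terms of Pb becomes xs = -252 + 8(Pb + 8) = -188 + 8Pb. Setting this equal to demand: 162 - 2Pb = -188 + 8Pb, so Pb = 35.
Sellers receive Ps = 35 + 8 = 43; x' = 162 − 2·35 = 92.
Buyers' price falls by P* − Pb = 41.4 − 35 = 6.4; sellers' price rises by Ps − P* = 43 − 41.4 = 1.6.
So producers capture 1.6/8 = 0.2 of each unit of subsidy.

Producer share = 0.2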